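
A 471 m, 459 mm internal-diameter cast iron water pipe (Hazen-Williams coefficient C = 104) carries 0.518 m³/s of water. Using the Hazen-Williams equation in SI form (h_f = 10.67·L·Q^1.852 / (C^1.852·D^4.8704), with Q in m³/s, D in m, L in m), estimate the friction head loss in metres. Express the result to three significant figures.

h_f = 10.67·471·0.518^1.852 / (104^1.852·0.459^4.8704) = 12.13 m

h_f ≈ 12.1 m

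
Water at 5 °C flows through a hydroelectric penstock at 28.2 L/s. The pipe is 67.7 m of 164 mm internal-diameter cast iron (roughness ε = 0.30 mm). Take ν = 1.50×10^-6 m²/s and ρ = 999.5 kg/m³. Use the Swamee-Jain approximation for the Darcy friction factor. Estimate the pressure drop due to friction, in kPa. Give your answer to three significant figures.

V = 4Q/(πD²) = 4·0.0282/(π·0.164²) = 1.335 m/s
Re = VD/ν = 1.335·0.164/1.50×10^-6 = 1.46×10^5 → turbulent
ε/D = 0.30/164 = 0.00183
Swamee-Jain: f = 0.02434
h_f = f(L/D)V²/(2g) = 0.02434·(67.7/0.164)·1.335²/(2·9.81) = 0.9125 m
Δp = ρg·h_f = 999.5·9.81·0.9125 = 8.947 kPa

Δp ≈ 8.95 kPa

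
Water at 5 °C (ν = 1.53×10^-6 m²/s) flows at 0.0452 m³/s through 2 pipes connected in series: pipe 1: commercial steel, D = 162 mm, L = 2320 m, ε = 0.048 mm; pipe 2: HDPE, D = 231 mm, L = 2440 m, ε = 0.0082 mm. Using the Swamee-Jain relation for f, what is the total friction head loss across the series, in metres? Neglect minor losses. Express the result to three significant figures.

Pipe 1: V = 2.193 m/s, Re = 2.32×10^5, ε/D = 2.96×10^-4, f = 0.01748, h_1 = f(L/D)V²/2g = 61.34 m
Pipe 2: V = 1.079 m/s, Re = 1.63×10^5, ε/D = 3.55×10^-5, f = 0.01646, h_2 = f(L/D)V²/2g = 10.31 m
Series → Q common, losses add: H = Σh = 71.65 m

H ≈ 71.6 m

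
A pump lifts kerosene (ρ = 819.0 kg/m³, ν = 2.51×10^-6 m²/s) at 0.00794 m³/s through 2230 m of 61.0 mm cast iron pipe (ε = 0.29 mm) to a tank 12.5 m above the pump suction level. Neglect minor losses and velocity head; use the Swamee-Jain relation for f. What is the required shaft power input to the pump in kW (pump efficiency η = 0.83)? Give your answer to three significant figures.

V = 4Q/(πD²) = 2.717 m/s; Re = 6.60×10^4; ε/D = 0.00475; f = 0.03166
h_f = f(L/D)V²/2g = 435.4 m
Total head H = z + h_f = 12.5 + 435.4 = 447.9 m
P_hyd = ρgQH = 819.0·9.81·0.00794·447.9 = 28.58 kW
P_shaft = P_hyd/η = 28.58/0.83 = 34.43 kW

P_shaft ≈ 34.4 kW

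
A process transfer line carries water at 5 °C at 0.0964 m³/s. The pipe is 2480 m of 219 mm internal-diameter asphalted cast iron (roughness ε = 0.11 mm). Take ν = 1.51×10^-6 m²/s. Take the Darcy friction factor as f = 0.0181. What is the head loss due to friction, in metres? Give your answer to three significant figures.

V = 4Q/(πD²) = 4·0.0964/(π·0.219²) = 2.559 m/s
h_f = f(L/D)V²/(2g) = 0.01810·(2480/0.219)·2.559²/(2·9.81) = 68.42 m

h_f ≈ 68.4 m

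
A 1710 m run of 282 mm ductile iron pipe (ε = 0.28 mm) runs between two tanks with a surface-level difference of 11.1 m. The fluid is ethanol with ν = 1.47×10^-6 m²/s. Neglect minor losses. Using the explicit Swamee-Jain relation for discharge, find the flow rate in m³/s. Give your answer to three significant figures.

Swamee-Jain (Type II): Q = -0.965·√(gD⁵h_f/L)·ln[ε/(3.7D) + √(3.17ν²L/(gD³h_f))]
√(gD⁵h_f/L) = √(9.81·0.282⁵·11.1/1710) = 0.01066
ε/(3.7D) = 2.68×10^-4; √(3.17ν²L/(gD³h_f)) = 6.93×10^-5
Q = -0.965·0.01066·ln(3.376×10^-4) = 0.08220 m³/s
Check: V = 1.32 m/s, Re = 2.52×10^5, f = 0.02089, h_f = 11.2 m ≈ 11.1 m ✓

Q ≈ 0.0822 m³/s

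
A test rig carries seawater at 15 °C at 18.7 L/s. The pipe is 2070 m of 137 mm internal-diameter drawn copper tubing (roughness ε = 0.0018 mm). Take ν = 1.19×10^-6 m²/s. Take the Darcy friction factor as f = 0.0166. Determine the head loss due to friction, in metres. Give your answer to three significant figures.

V = 4Q/(πD²) = 4·0.0187/(π·0.137²) = 1.269 m/s
h_f = f(L/D)V²/(2g) = 0.01660·(2070/0.137)·1.269²/(2·9.81) = 20.57 m

h_f ≈ 20.6 m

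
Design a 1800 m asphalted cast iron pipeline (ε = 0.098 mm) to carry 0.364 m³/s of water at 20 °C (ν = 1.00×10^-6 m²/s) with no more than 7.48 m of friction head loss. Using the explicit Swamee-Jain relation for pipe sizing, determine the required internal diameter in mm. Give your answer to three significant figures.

D ≈ 529 mm

Swamee-Jain (Type III): D = 0.66·[ε^1.25·(LQ²/(gh_f))^4.75 + ν·Q^9.4·(L/(gh_f))^5.2]^0.04
LQ²/(gh_f) = 3.250; L/(gh_f) = 24.53
Term 1 = ε^1.25·(…)^4.75 = 0.00263; Term 2 = ν·Q^9.4·(…)^5.2 = 0.00126
D = 0.66·(0.00263 + 0.00126)^0.04 = 0.5286 m = 529 mm
Check: V = 1.66 m/s, Re = 8.77×10^5, f = 0.01473, h_f = 7.03 m ≈ 7.48 m ✓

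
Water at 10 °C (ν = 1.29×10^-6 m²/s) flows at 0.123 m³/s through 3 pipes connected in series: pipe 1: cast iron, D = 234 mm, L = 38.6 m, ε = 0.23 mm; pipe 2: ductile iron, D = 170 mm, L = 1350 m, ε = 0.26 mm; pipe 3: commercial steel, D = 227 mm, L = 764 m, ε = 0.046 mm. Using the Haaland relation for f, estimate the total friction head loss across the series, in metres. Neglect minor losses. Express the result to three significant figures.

Pipe 1: V = 2.860 m/s, Re = 5.19×10^5, ε/D = 9.83×10^-4, f = 0.02010, h_1 = f(L/D)V²/2g = 1.383 m
Pipe 2: V = 5.419 m/s, Re = 7.14×10^5, ε/D = 0.00153, f = 0.02215, h_2 = f(L/D)V²/2g = 263.3 m
Pipe 3: V = 3.039 m/s, Re = 5.35×10^5, ε/D = 2.03×10^-4, f = 0.01523, h_3 = f(L/D)V²/2g = 24.13 m
Series → Q common, losses add: H = Σh = 288.8 m

H ≈ 289 m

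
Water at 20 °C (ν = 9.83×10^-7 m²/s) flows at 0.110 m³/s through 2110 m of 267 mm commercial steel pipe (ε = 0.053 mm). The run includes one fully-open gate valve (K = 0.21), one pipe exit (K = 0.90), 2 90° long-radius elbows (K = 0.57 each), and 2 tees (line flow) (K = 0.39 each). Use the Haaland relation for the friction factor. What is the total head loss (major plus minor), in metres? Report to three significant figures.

H_L ≈ 24.2 m

V = 4Q/(πD²) = 1.965 m/s; V²/2g = 0.1967 m
Re = 5.34×10^5, ε/D = 1.99×10^-4 → f = 0.01519 (Haaland)
Major: h_f = f(L/D)·V²/2g = 0.01519·7903·0.1967 = 23.62 m
Minor: ΣK = 3.03; h_m = ΣK·V²/2g = 0.5961 m
Total H_L = 23.62 + 0.5961 = 24.22 m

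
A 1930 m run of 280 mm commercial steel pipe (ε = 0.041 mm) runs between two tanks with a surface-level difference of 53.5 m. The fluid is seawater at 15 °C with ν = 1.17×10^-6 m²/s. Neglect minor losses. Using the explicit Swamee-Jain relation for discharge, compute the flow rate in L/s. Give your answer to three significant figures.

Q ≈ 201 L/s

Swamee-Jain (Type II): Q = -0.965·√(gD⁵h_f/L)·ln[ε/(3.7D) + √(3.17ν²L/(gD³h_f))]
√(gD⁵h_f/L) = √(9.81·0.280⁵·53.5/1930) = 0.02163
ε/(3.7D) = 3.96×10^-5; √(3.17ν²L/(gD³h_f)) = 2.70×10^-5
Q = -0.965·0.02163·ln(6.654×10^-5) = 0.2008 m³/s
Check: V = 3.26 m/s, Re = 7.80×10^5, f = 0.01440, h_f = 53.8 m ≈ 53.5 m ✓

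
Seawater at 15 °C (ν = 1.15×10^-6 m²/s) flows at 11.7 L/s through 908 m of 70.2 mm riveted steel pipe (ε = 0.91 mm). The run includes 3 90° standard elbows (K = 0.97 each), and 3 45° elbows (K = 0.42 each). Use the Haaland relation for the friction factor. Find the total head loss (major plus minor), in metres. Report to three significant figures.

V = 4Q/(πD²) = 3.023 m/s; V²/2g = 0.4657 m
Re = 1.85×10^5, ε/D = 0.0130 → f = 0.04181 (Haaland)
Major: h_f = f(L/D)·V²/2g = 0.04181·12934·0.4657 = 251.9 m
Minor: ΣK = 4.17; h_m = ΣK·V²/2g = 1.942 m
Total H_L = 251.9 + 1.942 = 253.8 m

H_L ≈ 254 m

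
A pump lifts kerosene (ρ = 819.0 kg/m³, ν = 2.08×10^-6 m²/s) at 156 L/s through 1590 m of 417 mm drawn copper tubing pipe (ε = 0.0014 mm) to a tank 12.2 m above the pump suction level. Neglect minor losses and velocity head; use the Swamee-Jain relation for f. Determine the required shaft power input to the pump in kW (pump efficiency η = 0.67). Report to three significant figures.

P_shaft ≈ 30.0 kW

V = 4Q/(πD²) = 1.142 m/s; Re = 2.29×10^5; ε/D = 3.36×10^-6; f = 0.01516
h_f = f(L/D)V²/2g = 3.845 m
Total head H = z + h_f = 12.2 + 3.845 = 16.04 m
P_hyd = ρgQH = 819.0·9.81·0.156·16.04 = 20.11 kW
P_shaft = P_hyd/η = 20.11/0.67 = 30.02 kW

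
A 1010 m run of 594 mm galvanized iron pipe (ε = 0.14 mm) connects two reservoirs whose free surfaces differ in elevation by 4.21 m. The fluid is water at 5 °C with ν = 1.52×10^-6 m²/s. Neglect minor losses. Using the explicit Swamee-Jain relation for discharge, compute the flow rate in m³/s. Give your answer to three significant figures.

Swamee-Jain (Type II): Q = -0.965·√(gD⁵h_f/L)·ln[ε/(3.7D) + √(3.17ν²L/(gD³h_f))]
√(gD⁵h_f/L) = √(9.81·0.594⁵·4.21/1010) = 0.05499
ε/(3.7D) = 6.37×10^-5; √(3.17ν²L/(gD³h_f)) = 2.92×10^-5
Q = -0.965·0.05499·ln(9.293×10^-5) = 0.4926 m³/s
Check: V = 1.78 m/s, Re = 6.95×10^5, f = 0.01547, h_f = 4.24 m ≈ 4.21 m ✓

Q ≈ 0.493 m³/s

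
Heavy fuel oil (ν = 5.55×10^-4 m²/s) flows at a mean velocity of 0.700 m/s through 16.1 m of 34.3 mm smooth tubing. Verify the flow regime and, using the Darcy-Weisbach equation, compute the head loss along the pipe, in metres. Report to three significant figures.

h_f ≈ 17.3 m

Re = VD/ν = 0.700·0.03430/5.55×10^-4 = 43.3 → laminar (Re < 2300)
f = 64/Re = 1.479
h_f = f(L/D)V²/(2g) = 1.479·(16.1/0.03430)·0.700²/(2·9.81) = 17.34 m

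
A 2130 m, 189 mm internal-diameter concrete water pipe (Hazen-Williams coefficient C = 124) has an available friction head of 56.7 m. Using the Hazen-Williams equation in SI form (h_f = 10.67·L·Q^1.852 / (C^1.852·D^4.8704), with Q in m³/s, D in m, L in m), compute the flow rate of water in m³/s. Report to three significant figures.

Q ≈ 0.0610 m³/s

Rearranging: Q = [h_f·C^1.852·D^4.8704 / (10.67·L)]^(1/1.852)
Q = [56.7·124^1.852·0.189^4.8704 / (10.67·2130)]^0.540 = 0.06098 m³/s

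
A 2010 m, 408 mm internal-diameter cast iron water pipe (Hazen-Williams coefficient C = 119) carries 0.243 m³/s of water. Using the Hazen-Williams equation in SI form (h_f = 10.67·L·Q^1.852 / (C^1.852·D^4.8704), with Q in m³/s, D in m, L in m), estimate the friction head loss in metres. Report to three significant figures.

h_f ≈ 17.6 m

h_f = 10.67·2010·0.243^1.852 / (119^1.852·0.408^4.8704) = 17.61 m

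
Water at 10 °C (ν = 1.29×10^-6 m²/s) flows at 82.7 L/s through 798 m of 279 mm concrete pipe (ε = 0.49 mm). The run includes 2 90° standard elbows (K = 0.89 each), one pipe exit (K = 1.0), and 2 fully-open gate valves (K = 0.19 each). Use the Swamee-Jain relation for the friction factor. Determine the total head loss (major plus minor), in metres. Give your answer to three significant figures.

V = 4Q/(πD²) = 1.353 m/s; V²/2g = 0.09326 m
Re = 2.93×10^5, ε/D = 0.00176 → f = 0.02346 (Swamee-Jain)
Major: h_f = f(L/D)·V²/2g = 0.02346·2860·0.09326 = 6.257 m
Minor: ΣK = 3.16; h_m = ΣK·V²/2g = 0.2947 m
Total H_L = 6.257 + 0.2947 = 6.552 m

H_L ≈ 6.55 m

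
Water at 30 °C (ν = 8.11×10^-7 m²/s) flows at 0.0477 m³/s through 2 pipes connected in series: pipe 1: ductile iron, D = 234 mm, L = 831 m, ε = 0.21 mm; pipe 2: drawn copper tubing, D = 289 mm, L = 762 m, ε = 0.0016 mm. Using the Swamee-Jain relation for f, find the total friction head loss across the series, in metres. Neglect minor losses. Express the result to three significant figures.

Pipe 1: V = 1.109 m/s, Re = 3.20×10^5, ε/D = 8.97×10^-4, f = 0.02025, h_1 = f(L/D)V²/2g = 4.509 m
Pipe 2: V = 0.7272 m/s, Re = 2.59×10^5, ε/D = 5.54×10^-6, f = 0.01484, h_2 = f(L/D)V²/2g = 1.054 m
Series → Q common, losses add: H = Σh = 5.563 m

H ≈ 5.56 m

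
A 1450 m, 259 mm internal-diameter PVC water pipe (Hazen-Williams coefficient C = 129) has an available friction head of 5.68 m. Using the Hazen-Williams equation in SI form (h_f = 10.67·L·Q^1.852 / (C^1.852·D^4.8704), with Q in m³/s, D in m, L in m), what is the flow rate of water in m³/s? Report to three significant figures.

Q ≈ 0.0516 m³/s

Rearranging: Q = [h_f·C^1.852·D^4.8704 / (10.67·L)]^(1/1.852)
Q = [5.68·129^1.852·0.259^4.8704 / (10.67·1450)]^0.540 = 0.05162 m³/s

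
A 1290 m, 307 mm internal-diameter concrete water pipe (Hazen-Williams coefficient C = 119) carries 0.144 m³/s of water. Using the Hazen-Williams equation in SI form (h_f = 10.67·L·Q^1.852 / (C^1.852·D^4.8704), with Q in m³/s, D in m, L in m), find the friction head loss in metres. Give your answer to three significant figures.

h_f = 10.67·1290·0.144^1.852 / (119^1.852·0.307^4.8704) = 17.14 m

h_f ≈ 17.1 m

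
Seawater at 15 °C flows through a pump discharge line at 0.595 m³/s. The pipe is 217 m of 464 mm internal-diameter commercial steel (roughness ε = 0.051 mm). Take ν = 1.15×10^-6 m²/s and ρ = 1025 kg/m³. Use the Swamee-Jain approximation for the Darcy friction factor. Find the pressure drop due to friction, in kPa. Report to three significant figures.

V = 4Q/(πD²) = 4·0.595/(π·0.464²) = 3.519 m/s
Re = VD/ν = 3.519·0.464/1.15×10^-6 = 1.42×10^6 → turbulent
ε/D = 0.051/464 = 1.10×10^-4
Swamee-Jain: f = 0.01331
h_f = f(L/D)V²/(2g) = 0.01331·(217/0.464)·3.519²/(2·9.81) = 3.929 m
Δp = ρg·h_f = 1025·9.81·3.929 = 39.50 kPa

Δp ≈ 39.5 kPa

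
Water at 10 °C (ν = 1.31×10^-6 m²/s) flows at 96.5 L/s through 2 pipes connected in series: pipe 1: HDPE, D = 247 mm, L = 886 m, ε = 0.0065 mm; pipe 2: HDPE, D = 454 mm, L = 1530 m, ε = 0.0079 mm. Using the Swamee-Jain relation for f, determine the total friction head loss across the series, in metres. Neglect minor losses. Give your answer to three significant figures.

H ≈ 11.4 m

Pipe 1: V = 2.014 m/s, Re = 3.80×10^5, ε/D = 2.63×10^-5, f = 0.01411, h_1 = f(L/D)V²/2g = 10.46 m
Pipe 2: V = 0.5961 m/s, Re = 2.07×10^5, ε/D = 1.74×10^-5, f = 0.01560, h_2 = f(L/D)V²/2g = 0.9520 m
Series → Q common, losses add: H = Σh = 11.41 m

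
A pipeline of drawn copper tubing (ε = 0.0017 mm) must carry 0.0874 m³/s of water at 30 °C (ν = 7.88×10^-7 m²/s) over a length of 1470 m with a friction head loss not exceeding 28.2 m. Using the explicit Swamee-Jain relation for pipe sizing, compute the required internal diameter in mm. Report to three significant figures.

Swamee-Jain (Type III): D = 0.66·[ε^1.25·(LQ²/(gh_f))^4.75 + ν·Q^9.4·(L/(gh_f))^5.2]^0.04
LQ²/(gh_f) = 0.04059; L/(gh_f) = 5.314
Term 1 = ε^1.25·(…)^4.75 = 1.51×10^-14; Term 2 = ν·Q^9.4·(…)^5.2 = 5.23×10^-13
D = 0.66·(1.51×10^-14 + 5.23×10^-13)^0.04 = 0.2132 m = 213 mm
Check: V = 2.45 m/s, Re = 6.62×10^5, f = 0.01261, h_f = 26.6 m ≈ 28.2 m ✓

D ≈ 213 mm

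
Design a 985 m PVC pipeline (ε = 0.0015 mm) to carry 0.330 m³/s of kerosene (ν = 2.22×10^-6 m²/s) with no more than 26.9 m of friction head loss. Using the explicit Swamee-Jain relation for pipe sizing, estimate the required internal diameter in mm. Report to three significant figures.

Swamee-Jain (Type III): D = 0.66·[ε^1.25·(LQ²/(gh_f))^4.75 + ν·Q^9.4·(L/(gh_f))^5.2]^0.04
LQ²/(gh_f) = 0.4065; L/(gh_f) = 3.733
Term 1 = ε^1.25·(…)^4.75 = 7.30×10^-10; Term 2 = ν·Q^9.4·(…)^5.2 = 6.24×10^-8
D = 0.66·(7.30×10^-10 + 6.24×10^-8)^0.04 = 0.3400 m = 340 mm
Check: V = 3.63 m/s, Re = 5.57×10^5, f = 0.01292, h_f = 25.2 m ≈ 26.9 m ✓

D ≈ 340 mm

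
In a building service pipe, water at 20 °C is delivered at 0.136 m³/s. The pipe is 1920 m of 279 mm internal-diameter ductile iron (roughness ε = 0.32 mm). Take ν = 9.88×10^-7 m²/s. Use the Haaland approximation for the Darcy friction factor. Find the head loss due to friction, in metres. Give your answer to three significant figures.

h_f ≈ 36.0 m

V = 4Q/(πD²) = 4·0.136/(π·0.279²) = 2.225 m/s
Re = VD/ν = 2.225·0.279/9.88×10^-7 = 6.28×10^5 → turbulent
ε/D = 0.32/279 = 0.00115
Haaland: f = 0.02073
h_f = f(L/D)V²/(2g) = 0.02073·(1920/0.279)·2.225²/(2·9.81) = 35.98 m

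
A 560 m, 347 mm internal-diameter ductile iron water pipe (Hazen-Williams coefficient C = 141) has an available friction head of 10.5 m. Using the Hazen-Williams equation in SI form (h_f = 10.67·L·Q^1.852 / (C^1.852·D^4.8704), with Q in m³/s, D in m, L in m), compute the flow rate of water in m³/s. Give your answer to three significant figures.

Q ≈ 0.284 m³/s

Rearranging: Q = [h_f·C^1.852·D^4.8704 / (10.67·L)]^(1/1.852)
Q = [10.5·141^1.852·0.347^4.8704 / (10.67·560)]^0.540 = 0.2836 m³/s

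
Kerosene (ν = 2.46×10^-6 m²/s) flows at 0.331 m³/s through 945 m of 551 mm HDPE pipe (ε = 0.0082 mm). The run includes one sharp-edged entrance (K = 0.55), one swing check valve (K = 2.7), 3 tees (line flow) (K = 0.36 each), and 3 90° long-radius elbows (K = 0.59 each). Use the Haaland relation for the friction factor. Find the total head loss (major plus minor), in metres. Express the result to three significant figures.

V = 4Q/(πD²) = 1.388 m/s; V²/2g = 0.09821 m
Re = 3.11×10^5, ε/D = 1.49×10^-5 → f = 0.01437 (Haaland)
Major: h_f = f(L/D)·V²/2g = 0.01437·1715·0.09821 = 2.421 m
Minor: ΣK = 6.10; h_m = ΣK·V²/2g = 0.5991 m
Total H_L = 2.421 + 0.5991 = 3.020 m

H_L ≈ 3.02 m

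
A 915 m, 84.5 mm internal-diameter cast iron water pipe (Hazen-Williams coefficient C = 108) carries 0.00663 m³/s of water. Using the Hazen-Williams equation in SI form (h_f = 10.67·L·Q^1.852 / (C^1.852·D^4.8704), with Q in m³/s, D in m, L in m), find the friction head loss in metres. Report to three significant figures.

h_f = 10.67·915·0.00663^1.852 / (108^1.852·0.0845^4.8704) = 26.05 m

h_f ≈ 26.0 m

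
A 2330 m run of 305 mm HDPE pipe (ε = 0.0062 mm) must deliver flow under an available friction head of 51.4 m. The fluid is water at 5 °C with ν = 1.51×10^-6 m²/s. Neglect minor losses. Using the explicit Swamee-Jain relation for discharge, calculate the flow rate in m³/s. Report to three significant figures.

Q ≈ 0.234 m³/s

Swamee-Jain (Type II): Q = -0.965·√(gD⁵h_f/L)·ln[ε/(3.7D) + √(3.17ν²L/(gD³h_f))]
√(gD⁵h_f/L) = √(9.81·0.305⁵·51.4/2330) = 0.02390
ε/(3.7D) = 5.49×10^-6; √(3.17ν²L/(gD³h_f)) = 3.43×10^-5
Q = -0.965·0.02390·ln(3.980×10^-5) = 0.2337 m³/s
Check: V = 3.20 m/s, Re = 6.46×10^5, f = 0.01288, h_f = 51.3 m ≈ 51.4 m ✓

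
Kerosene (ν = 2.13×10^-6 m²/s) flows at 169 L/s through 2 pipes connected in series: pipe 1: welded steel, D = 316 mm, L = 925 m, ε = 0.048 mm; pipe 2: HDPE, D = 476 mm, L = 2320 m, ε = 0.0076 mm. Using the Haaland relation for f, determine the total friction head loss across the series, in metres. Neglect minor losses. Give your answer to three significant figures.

Pipe 1: V = 2.155 m/s, Re = 3.20×10^5, ε/D = 1.52×10^-4, f = 0.01555, h_1 = f(L/D)V²/2g = 10.77 m
Pipe 2: V = 0.9497 m/s, Re = 2.12×10^5, ε/D = 1.60×10^-5, f = 0.01542, h_2 = f(L/D)V²/2g = 3.456 m
Series → Q common, losses add: H = Σh = 14.23 m

H ≈ 14.2 m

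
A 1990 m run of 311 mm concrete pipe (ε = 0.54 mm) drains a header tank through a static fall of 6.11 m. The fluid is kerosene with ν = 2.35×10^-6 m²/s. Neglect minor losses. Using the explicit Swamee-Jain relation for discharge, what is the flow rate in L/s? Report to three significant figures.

Swamee-Jain (Type II): Q = -0.965·√(gD⁵h_f/L)·ln[ε/(3.7D) + √(3.17ν²L/(gD³h_f))]
√(gD⁵h_f/L) = √(9.81·0.311⁵·6.11/1990) = 0.009361
ε/(3.7D) = 4.69×10^-4; √(3.17ν²L/(gD³h_f)) = 1.39×10^-4
Q = -0.965·0.009361·ln(6.083×10^-4) = 0.06689 m³/s
Check: V = 0.881 m/s, Re = 1.17×10^5, f = 0.02438, h_f = 6.16 m ≈ 6.11 m ✓

Q ≈ 66.9 L/s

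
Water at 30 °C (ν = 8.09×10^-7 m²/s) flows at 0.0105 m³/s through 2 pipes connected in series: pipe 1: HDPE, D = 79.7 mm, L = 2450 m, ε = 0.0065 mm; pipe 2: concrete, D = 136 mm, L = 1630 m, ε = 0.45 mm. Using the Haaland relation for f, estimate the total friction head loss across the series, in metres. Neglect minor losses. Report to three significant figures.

H ≈ 120 m

Pipe 1: V = 2.105 m/s, Re = 2.07×10^5, ε/D = 8.16×10^-5, f = 0.01596, h_1 = f(L/D)V²/2g = 110.8 m
Pipe 2: V = 0.7228 m/s, Re = 1.22×10^5, ε/D = 0.00331, f = 0.02787, h_2 = f(L/D)V²/2g = 8.894 m
Series → Q common, losses add: H = Σh = 119.7 m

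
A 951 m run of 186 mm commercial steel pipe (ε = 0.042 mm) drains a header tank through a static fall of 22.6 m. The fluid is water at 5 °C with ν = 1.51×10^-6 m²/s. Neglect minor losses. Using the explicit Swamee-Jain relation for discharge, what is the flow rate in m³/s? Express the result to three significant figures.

Swamee-Jain (Type II): Q = -0.965·√(gD⁵h_f/L)·ln[ε/(3.7D) + √(3.17ν²L/(gD³h_f))]
√(gD⁵h_f/L) = √(9.81·0.186⁵·22.6/951) = 0.007204
ε/(3.7D) = 6.10×10^-5; √(3.17ν²L/(gD³h_f)) = 6.94×10^-5
Q = -0.965·0.007204·ln(1.304×10^-4) = 0.06218 m³/s
Check: V = 2.29 m/s, Re = 2.82×10^5, f = 0.01662, h_f = 22.7 m ≈ 22.6 m ✓

Q ≈ 0.0622 m³/s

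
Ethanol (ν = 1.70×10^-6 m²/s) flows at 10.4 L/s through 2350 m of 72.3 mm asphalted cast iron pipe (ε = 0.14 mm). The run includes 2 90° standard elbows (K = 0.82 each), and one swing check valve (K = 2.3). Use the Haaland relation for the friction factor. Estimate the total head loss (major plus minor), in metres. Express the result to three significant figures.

H_L ≈ 264 m

V = 4Q/(πD²) = 2.533 m/s; V²/2g = 0.3271 m
Re = 1.08×10^5, ε/D = 0.00194 → f = 0.02470 (Haaland)
Major: h_f = f(L/D)·V²/2g = 0.02470·32503·0.3271 = 262.6 m
Minor: ΣK = 3.94; h_m = ΣK·V²/2g = 1.289 m
Total H_L = 262.6 + 1.289 = 263.9 m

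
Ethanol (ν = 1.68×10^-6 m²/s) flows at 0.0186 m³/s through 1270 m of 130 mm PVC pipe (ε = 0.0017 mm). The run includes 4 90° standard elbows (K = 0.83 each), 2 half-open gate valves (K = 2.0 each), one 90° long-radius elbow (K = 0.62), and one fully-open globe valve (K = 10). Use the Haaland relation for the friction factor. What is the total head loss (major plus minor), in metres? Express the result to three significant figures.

V = 4Q/(πD²) = 1.401 m/s; V²/2g = 0.1001 m
Re = 1.08×10^5, ε/D = 1.31×10^-5 → f = 0.01758 (Haaland)
Major: h_f = f(L/D)·V²/2g = 0.01758·9769·0.1001 = 17.19 m
Minor: ΣK = 17.9; h_m = ΣK·V²/2g = 1.796 m
Total H_L = 17.19 + 1.796 = 18.98 m

H_L ≈ 19.0 m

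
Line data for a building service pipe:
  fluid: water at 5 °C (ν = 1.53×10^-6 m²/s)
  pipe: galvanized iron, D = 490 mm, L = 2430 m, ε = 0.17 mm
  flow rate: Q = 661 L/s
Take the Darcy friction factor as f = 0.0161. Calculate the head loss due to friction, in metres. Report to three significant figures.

h_f ≈ 50.0 m

V = 4Q/(πD²) = 4·0.661/(π·0.490²) = 3.505 m/s
h_f = f(L/D)V²/(2g) = 0.01610·(2430/0.490)·3.505²/(2·9.81) = 50.00 m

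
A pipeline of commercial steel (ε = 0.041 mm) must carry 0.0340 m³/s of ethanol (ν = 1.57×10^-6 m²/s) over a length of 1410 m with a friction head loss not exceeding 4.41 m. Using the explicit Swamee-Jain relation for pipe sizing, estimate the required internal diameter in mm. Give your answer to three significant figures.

D ≈ 226 mm

Swamee-Jain (Type III): D = 0.66·[ε^1.25·(LQ²/(gh_f))^4.75 + ν·Q^9.4·(L/(gh_f))^5.2]^0.04
LQ²/(gh_f) = 0.03768; L/(gh_f) = 32.59
Term 1 = ε^1.25·(…)^4.75 = 5.65×10^-13; Term 2 = ν·Q^9.4·(…)^5.2 = 1.82×10^-12
D = 0.66·(5.65×10^-13 + 1.82×10^-12)^0.04 = 0.2263 m = 226 mm
Check: V = 0.845 m/s, Re = 1.22×10^5, f = 0.01829, h_f = 4.15 m ≈ 4.41 m ✓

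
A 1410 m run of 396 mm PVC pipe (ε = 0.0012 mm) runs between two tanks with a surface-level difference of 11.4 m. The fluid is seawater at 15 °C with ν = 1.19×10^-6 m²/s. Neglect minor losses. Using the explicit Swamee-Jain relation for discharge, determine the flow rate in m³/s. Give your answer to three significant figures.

Swamee-Jain (Type II): Q = -0.965·√(gD⁵h_f/L)·ln[ε/(3.7D) + √(3.17ν²L/(gD³h_f))]
√(gD⁵h_f/L) = √(9.81·0.396⁵·11.4/1410) = 0.02779
ε/(3.7D) = 8.19×10^-7; √(3.17ν²L/(gD³h_f)) = 3.02×10^-5
Q = -0.965·0.02779·ln(3.101×10^-5) = 0.2784 m³/s
Check: V = 2.26 m/s, Re = 7.52×10^5, f = 0.01225, h_f = 11.4 m ≈ 11.4 m ✓

Q ≈ 0.278 m³/s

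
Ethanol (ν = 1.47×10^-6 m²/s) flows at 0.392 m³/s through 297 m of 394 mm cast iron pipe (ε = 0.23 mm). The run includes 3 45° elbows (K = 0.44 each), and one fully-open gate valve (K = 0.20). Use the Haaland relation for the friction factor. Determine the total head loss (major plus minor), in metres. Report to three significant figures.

H_L ≈ 7.86 m

V = 4Q/(πD²) = 3.215 m/s; V²/2g = 0.5269 m
Re = 8.62×10^5, ε/D = 5.84×10^-4 → f = 0.01778 (Haaland)
Major: h_f = f(L/D)·V²/2g = 0.01778·753.8·0.5269 = 7.063 m
Minor: ΣK = 1.52; h_m = ΣK·V²/2g = 0.8009 m
Total H_L = 7.063 + 0.8009 = 7.864 m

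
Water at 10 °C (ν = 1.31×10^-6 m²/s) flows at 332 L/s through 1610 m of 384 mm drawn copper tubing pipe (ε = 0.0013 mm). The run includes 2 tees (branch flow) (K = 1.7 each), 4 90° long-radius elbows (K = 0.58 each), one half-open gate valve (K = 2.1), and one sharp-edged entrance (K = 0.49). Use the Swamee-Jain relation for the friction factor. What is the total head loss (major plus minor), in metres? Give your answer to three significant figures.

V = 4Q/(πD²) = 2.867 m/s; V²/2g = 0.4189 m
Re = 8.40×10^5, ε/D = 3.39×10^-6 → f = 0.01203 (Swamee-Jain)
Major: h_f = f(L/D)·V²/2g = 0.01203·4193·0.4189 = 21.13 m
Minor: ΣK = 8.31; h_m = ΣK·V²/2g = 3.481 m
Total H_L = 21.13 + 3.481 = 24.61 m

H_L ≈ 24.6 m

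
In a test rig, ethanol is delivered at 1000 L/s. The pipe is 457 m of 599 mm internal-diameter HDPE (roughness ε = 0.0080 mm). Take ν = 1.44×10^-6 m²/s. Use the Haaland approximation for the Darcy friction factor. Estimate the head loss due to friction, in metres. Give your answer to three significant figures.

h_f ≈ 5.48 m

V = 4Q/(πD²) = 4·1.00/(π·0.599²) = 3.549 m/s
Re = VD/ν = 3.549·0.599/1.44×10^-6 = 1.48×10^6 → turbulent
ε/D = 0.0080/599 = 1.34×10^-5
Haaland: f = 0.01118
h_f = f(L/D)V²/(2g) = 0.01118·(457/0.599)·3.549²/(2·9.81) = 5.477 m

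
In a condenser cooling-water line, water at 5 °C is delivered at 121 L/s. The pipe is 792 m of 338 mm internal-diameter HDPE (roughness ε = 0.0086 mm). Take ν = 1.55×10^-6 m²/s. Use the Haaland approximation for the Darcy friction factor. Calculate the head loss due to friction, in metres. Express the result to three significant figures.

h_f ≈ 3.17 m

V = 4Q/(πD²) = 4·0.121/(π·0.338²) = 1.349 m/s
Re = VD/ν = 1.349·0.338/1.55×10^-6 = 2.94×10^5 → turbulent
ε/D = 0.0086/338 = 2.54×10^-5
Haaland: f = 0.01461
h_f = f(L/D)V²/(2g) = 0.01461·(792/0.338)·1.349²/(2·9.81) = 3.173 m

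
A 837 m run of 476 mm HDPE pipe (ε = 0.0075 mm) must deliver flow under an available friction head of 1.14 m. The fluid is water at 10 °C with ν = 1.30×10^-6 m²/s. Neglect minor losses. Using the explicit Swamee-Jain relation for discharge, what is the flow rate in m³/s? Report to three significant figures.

Q ≈ 0.168 m³/s

Swamee-Jain (Type II): Q = -0.965·√(gD⁵h_f/L)·ln[ε/(3.7D) + √(3.17ν²L/(gD³h_f))]
√(gD⁵h_f/L) = √(9.81·0.476⁵·1.14/837) = 0.01807
ε/(3.7D) = 4.26×10^-6; √(3.17ν²L/(gD³h_f)) = 6.10×10^-5
Q = -0.965·0.01807·ln(6.523×10^-5) = 0.1680 m³/s
Check: V = 0.944 m/s, Re = 3.46×10^5, f = 0.01420, h_f = 1.13 m ≈ 1.14 m ✓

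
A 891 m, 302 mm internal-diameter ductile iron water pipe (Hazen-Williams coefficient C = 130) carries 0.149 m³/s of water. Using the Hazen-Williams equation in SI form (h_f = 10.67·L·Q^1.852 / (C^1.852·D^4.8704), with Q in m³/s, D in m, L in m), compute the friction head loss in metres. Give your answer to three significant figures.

h_f = 10.67·891·0.149^1.852 / (130^1.852·0.302^4.8704) = 11.60 m

h_f ≈ 11.6 m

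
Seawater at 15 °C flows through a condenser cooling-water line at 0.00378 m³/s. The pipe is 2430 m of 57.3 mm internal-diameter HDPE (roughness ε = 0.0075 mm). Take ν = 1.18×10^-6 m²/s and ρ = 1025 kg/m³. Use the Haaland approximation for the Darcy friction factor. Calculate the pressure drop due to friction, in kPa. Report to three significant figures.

V = 4Q/(πD²) = 4·0.00378/(π·0.0573²) = 1.466 m/s
Re = VD/ν = 1.466·0.0573/1.18×10^-6 = 7.12×10^4 → turbulent
ε/D = 0.0075/57.3 = 1.31×10^-4
Haaland: f = 0.01963
h_f = f(L/D)V²/(2g) = 0.01963·(2430/0.0573)·1.466²/(2·9.81) = 91.18 m
Δp = ρg·h_f = 1025·9.81·91.18 = 916.9 kPa

Δp ≈ 917 kPa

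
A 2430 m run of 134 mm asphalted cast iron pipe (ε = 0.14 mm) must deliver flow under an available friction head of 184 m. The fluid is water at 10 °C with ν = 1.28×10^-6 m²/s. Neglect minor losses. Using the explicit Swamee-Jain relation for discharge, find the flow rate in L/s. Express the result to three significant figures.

Swamee-Jain (Type II): Q = -0.965·√(gD⁵h_f/L)·ln[ε/(3.7D) + √(3.17ν²L/(gD³h_f))]
√(gD⁵h_f/L) = √(9.81·0.134⁵·184/2430) = 0.005665
ε/(3.7D) = 2.82×10^-4; √(3.17ν²L/(gD³h_f)) = 5.39×10^-5
Q = -0.965·0.005665·ln(3.363×10^-4) = 0.04372 m³/s
Check: V = 3.10 m/s, Re = 3.25×10^5, f = 0.02086, h_f = 185 m ≈ 184 m ✓

Q ≈ 43.7 L/s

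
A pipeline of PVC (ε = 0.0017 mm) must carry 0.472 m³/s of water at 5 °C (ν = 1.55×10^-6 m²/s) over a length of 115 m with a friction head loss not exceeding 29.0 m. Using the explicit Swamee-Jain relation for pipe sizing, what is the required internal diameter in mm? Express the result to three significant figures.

Swamee-Jain (Type III): D = 0.66·[ε^1.25·(LQ²/(gh_f))^4.75 + ν·Q^9.4·(L/(gh_f))^5.2]^0.04
LQ²/(gh_f) = 0.09006; L/(gh_f) = 0.4042
Term 1 = ε^1.25·(…)^4.75 = 6.64×10^-13; Term 2 = ν·Q^9.4·(…)^5.2 = 1.20×10^-11
D = 0.66·(6.64×10^-13 + 1.20×10^-11)^0.04 = 0.2419 m = 242 mm
Check: V = 10.3 m/s, Re = 1.60×10^6, f = 0.01097, h_f = 28.0 m ≈ 29.0 m ✓

D ≈ 242 mm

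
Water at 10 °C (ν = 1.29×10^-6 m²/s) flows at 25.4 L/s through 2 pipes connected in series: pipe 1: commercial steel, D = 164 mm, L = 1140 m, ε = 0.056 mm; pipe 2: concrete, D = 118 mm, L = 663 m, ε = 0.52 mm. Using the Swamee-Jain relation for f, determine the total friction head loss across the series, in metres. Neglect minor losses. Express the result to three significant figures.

H ≈ 55.7 m

Pipe 1: V = 1.202 m/s, Re = 1.53×10^5, ε/D = 3.41×10^-4, f = 0.01861, h_1 = f(L/D)V²/2g = 9.533 m
Pipe 2: V = 2.323 m/s, Re = 2.12×10^5, ε/D = 0.00441, f = 0.02990, h_2 = f(L/D)V²/2g = 46.19 m
Series → Q common, losses add: H = Σh = 55.72 m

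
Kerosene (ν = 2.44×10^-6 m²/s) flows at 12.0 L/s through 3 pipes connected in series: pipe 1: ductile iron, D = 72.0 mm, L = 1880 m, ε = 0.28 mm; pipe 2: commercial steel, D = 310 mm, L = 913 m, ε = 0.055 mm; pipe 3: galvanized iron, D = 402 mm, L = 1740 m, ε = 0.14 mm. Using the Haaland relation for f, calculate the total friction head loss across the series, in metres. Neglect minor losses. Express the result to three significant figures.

H ≈ 340 m

Pipe 1: V = 2.947 m/s, Re = 8.70×10^4, ε/D = 0.00389, f = 0.02938, h_1 = f(L/D)V²/2g = 339.6 m
Pipe 2: V = 0.1590 m/s, Re = 2.02×10^4, ε/D = 1.77×10^-4, f = 0.02598, h_2 = f(L/D)V²/2g = 0.09859 m
Pipe 3: V = 0.09455 m/s, Re = 1.56×10^4, ε/D = 3.48×10^-4, f = 0.02798, h_3 = f(L/D)V²/2g = 0.05517 m
Series → Q common, losses add: H = Σh = 339.8 m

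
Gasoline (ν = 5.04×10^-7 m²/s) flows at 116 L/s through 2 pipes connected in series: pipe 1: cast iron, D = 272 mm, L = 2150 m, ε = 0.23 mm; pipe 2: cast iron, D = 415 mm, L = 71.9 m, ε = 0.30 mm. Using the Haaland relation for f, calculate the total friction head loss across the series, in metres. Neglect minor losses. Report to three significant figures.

H ≈ 30.9 m

Pipe 1: V = 1.996 m/s, Re = 1.08×10^6, ε/D = 8.46×10^-4, f = 0.01918, h_1 = f(L/D)V²/2g = 30.79 m
Pipe 2: V = 0.8576 m/s, Re = 7.06×10^5, ε/D = 7.23×10^-4, f = 0.01868, h_2 = f(L/D)V²/2g = 0.1213 m
Series → Q common, losses add: H = Σh = 30.91 m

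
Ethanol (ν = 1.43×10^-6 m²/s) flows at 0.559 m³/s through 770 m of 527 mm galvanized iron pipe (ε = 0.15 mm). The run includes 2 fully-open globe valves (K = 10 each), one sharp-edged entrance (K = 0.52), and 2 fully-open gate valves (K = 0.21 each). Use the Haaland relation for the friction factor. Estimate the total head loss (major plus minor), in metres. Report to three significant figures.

V = 4Q/(πD²) = 2.563 m/s; V²/2g = 0.3347 m
Re = 9.44×10^5, ε/D = 2.85×10^-4 → f = 0.01550 (Haaland)
Major: h_f = f(L/D)·V²/2g = 0.01550·1461·0.3347 = 7.579 m
Minor: ΣK = 20.9; h_m = ΣK·V²/2g = 7.009 m
Total H_L = 7.579 + 7.009 = 14.59 m

H_L ≈ 14.6 m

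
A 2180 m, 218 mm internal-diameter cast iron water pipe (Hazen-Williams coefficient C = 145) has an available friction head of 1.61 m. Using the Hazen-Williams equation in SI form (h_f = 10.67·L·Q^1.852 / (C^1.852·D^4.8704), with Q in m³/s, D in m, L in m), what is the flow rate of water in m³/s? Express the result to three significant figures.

Rearranging: Q = [h_f·C^1.852·D^4.8704 / (10.67·L)]^(1/1.852)
Q = [1.61·145^1.852·0.218^4.8704 / (10.67·2180)]^0.540 = 0.01498 m³/s

Q ≈ 0.0150 m³/s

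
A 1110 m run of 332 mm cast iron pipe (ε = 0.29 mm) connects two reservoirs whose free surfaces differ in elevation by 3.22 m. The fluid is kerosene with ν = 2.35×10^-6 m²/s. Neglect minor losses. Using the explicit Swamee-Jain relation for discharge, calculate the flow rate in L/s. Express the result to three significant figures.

Q ≈ 81.8 L/s

Swamee-Jain (Type II): Q = -0.965·√(gD⁵h_f/L)·ln[ε/(3.7D) + √(3.17ν²L/(gD³h_f))]
√(gD⁵h_f/L) = √(9.81·0.332⁵·3.22/1110) = 0.01071
ε/(3.7D) = 2.36×10^-4; √(3.17ν²L/(gD³h_f)) = 1.30×10^-4
Q = -0.965·0.01071·ln(3.657×10^-4) = 0.08182 m³/s
Check: V = 0.945 m/s, Re = 1.34×10^5, f = 0.02131, h_f = 3.24 m ≈ 3.22 m ✓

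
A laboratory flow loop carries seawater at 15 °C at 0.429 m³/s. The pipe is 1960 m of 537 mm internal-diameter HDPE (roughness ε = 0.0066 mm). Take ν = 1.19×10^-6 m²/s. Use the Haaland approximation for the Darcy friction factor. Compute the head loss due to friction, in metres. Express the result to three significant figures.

V = 4Q/(πD²) = 4·0.429/(π·0.537²) = 1.894 m/s
Re = VD/ν = 1.894·0.537/1.19×10^-6 = 8.55×10^5 → turbulent
ε/D = 0.0066/537 = 1.23×10^-5
Haaland: f = 0.01210
h_f = f(L/D)V²/(2g) = 0.01210·(1960/0.537)·1.894²/(2·9.81) = 8.076 m

h_f ≈ 8.08 m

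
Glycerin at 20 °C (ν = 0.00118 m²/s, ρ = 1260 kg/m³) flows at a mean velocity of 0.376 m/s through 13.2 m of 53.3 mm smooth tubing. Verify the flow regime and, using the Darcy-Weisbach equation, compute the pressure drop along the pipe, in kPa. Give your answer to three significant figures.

Δp ≈ 83.1 kPa

Re = VD/ν = 0.376·0.05330/0.00118 = 17.0 → laminar (Re < 2300)
f = 64/Re = 3.768
h_f = f(L/D)V²/(2g) = 3.768·(13.2/0.05330)·0.376²/(2·9.81) = 6.725 m
Δp = ρg·h_f = 1260·9.81·6.725 = 83.12 kPa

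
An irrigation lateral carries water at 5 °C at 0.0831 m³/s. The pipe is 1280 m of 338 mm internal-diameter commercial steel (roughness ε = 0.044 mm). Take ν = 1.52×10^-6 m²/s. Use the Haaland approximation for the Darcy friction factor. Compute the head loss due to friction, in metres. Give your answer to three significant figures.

V = 4Q/(πD²) = 4·0.0831/(π·0.338²) = 0.9261 m/s
Re = VD/ν = 0.9261·0.338/1.52×10^-6 = 2.06×10^5 → turbulent
ε/D = 0.044/338 = 1.30×10^-4
Haaland: f = 0.01633
h_f = f(L/D)V²/(2g) = 0.01633·(1280/0.338)·0.9261²/(2·9.81) = 2.703 m

h_f ≈ 2.70 m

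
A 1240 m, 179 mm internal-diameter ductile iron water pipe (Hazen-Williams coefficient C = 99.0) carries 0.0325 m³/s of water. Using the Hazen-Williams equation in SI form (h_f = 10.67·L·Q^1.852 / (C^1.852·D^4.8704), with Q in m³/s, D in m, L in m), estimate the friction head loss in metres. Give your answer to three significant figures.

h_f ≈ 20.4 m

h_f = 10.67·1240·0.0325^1.852 / (99.0^1.852·0.179^4.8704) = 20.35 m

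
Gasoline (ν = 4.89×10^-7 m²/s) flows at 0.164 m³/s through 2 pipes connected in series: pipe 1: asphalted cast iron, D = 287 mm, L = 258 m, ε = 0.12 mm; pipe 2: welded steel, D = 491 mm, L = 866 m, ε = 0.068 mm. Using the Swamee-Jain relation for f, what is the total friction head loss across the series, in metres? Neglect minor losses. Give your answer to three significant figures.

Pipe 1: V = 2.535 m/s, Re = 1.49×10^6, ε/D = 4.18×10^-4, f = 0.01653, h_1 = f(L/D)V²/2g = 4.866 m
Pipe 2: V = 0.8661 m/s, Re = 8.70×10^5, ε/D = 1.38×10^-4, f = 0.01418, h_2 = f(L/D)V²/2g = 0.9566 m
Series → Q common, losses add: H = Σh = 5.823 m

H ≈ 5.82 m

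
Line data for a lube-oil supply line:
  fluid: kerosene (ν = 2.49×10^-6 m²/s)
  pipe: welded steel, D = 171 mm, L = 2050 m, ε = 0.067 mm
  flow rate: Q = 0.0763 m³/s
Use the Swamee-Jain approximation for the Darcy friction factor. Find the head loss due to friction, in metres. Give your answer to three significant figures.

h_f ≈ 122 m

V = 4Q/(πD²) = 4·0.0763/(π·0.171²) = 3.322 m/s
Re = VD/ν = 3.322·0.171/2.49×10^-6 = 2.28×10^5 → turbulent
ε/D = 0.067/171 = 3.92×10^-4
Swamee-Jain: f = 0.01810
h_f = f(L/D)V²/(2g) = 0.01810·(2050/0.171)·3.322²/(2·9.81) = 122.1 m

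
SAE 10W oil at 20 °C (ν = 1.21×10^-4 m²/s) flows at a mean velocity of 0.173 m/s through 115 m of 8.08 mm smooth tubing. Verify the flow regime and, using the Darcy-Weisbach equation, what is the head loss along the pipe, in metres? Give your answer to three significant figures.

Re = VD/ν = 0.173·0.008080/1.21×10^-4 = 11.6 → laminar (Re < 2300)
f = 64/Re = 5.540
h_f = f(L/D)V²/(2g) = 5.540·(115/0.008080)·0.173²/(2·9.81) = 120.3 m

h_f ≈ 120 m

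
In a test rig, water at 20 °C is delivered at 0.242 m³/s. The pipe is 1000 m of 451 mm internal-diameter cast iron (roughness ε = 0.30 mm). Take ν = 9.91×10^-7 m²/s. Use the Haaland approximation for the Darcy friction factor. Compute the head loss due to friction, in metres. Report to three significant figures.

h_f ≈ 4.76 m

V = 4Q/(πD²) = 4·0.242/(π·0.451²) = 1.515 m/s
Re = VD/ν = 1.515·0.451/9.91×10^-7 = 6.89×10^5 → turbulent
ε/D = 0.30/451 = 6.65×10^-4
Haaland: f = 0.01837
h_f = f(L/D)V²/(2g) = 0.01837·(1000/0.451)·1.515²/(2·9.81) = 4.764 m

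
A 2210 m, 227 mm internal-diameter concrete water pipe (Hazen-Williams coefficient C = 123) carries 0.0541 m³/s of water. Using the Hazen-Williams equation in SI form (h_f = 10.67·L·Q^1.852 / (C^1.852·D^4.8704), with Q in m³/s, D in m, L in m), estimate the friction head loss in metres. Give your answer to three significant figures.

h_f = 10.67·2210·0.0541^1.852 / (123^1.852·0.227^4.8704) = 19.60 m

h_f ≈ 19.6 m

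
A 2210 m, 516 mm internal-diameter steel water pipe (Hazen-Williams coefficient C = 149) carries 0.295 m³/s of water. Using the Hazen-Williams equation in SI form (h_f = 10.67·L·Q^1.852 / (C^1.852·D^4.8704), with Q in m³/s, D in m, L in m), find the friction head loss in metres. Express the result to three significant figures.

h_f ≈ 5.83 m

h_f = 10.67·2210·0.295^1.852 / (149^1.852·0.516^4.8704) = 5.827 m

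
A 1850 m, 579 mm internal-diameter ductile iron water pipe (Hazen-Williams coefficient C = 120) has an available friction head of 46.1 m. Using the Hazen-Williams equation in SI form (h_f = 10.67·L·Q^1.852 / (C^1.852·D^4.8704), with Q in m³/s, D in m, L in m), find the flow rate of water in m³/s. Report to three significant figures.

Q ≈ 1.08 m³/s

Rearranging: Q = [h_f·C^1.852·D^4.8704 / (10.67·L)]^(1/1.852)
Q = [46.1·120^1.852·0.579^4.8704 / (10.67·1850)]^0.540 = 1.082 m³/s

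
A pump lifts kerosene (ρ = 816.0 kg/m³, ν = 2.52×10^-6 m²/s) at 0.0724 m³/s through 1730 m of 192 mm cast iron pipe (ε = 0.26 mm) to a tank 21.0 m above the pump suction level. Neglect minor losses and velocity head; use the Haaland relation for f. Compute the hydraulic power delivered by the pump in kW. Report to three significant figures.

P_hyd ≈ 49.2 kW

V = 4Q/(πD²) = 2.501 m/s; Re = 1.91×10^5; ε/D = 0.00135; f = 0.02227
h_f = f(L/D)V²/2g = 63.96 m
Total head H = z + h_f = 21.0 + 63.96 = 84.96 m
P_hyd = ρgQH = 816.0·9.81·0.0724·84.96 = 49.24 kW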